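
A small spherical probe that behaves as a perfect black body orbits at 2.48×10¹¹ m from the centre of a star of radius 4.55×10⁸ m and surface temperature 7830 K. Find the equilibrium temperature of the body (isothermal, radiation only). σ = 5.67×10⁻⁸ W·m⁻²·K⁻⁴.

The star's surface emits σT_*⁴; at distance d the flux is S = σT_*⁴(R_*/d)².
S = 5.67×10⁻⁸·(7830)⁴·(4.55×10⁸/2.48×10¹¹)² = 717.4 W/m².
For an isothermal sphere T⁴ = (1−a)S/(4σ) = 3.163×10⁹ K⁴.

T ≈ 237 K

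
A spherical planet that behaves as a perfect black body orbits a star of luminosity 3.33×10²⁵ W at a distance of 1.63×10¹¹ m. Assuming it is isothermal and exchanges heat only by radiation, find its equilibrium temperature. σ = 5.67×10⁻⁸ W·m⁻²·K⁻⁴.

T ≈ 145 K

First find the stellar flux at distance d: S = L/(4πd²) = 3.33×10²⁵/(4π·(1.63×10¹¹)²) = 99.74 W/m².
For an isothermal sphere, absorbed (1−a)S·πr² = emitted σ·4πr²·T⁴, so T⁴ = (1−a)S/(4σ).
T⁴ = 1.00·99.74/(4·5.67×10⁻⁸) = 4.398×10⁸ K⁴.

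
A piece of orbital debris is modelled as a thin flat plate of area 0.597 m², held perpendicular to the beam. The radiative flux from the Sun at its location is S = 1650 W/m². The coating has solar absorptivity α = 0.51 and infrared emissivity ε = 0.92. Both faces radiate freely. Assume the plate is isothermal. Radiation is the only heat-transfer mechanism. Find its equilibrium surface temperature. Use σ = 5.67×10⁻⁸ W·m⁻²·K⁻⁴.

T ≈ 300 K

At equilibrium, absorbed power = emitted power.
Absorbing cross-section = A = 0.5970 m²; emitting surface = 2A = 1.194 m² (ratio 2).
αS·A_cross = εσ·A_surf·T⁴  ⇒  T⁴ = αS/(ε·2σ).
T⁴ = 0.510·1650/(0.92·2·5.67×10⁻⁸) = 8.066×10⁹ K⁴.
T = (8.066×10⁹)^(1/4).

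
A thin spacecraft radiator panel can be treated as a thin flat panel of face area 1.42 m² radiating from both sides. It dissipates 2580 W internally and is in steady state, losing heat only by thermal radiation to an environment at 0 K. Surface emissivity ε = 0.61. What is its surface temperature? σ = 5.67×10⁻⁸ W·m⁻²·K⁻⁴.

Steady state: internal power = radiated power, P = εσA T⁴.
Radiating area A = 2·1.42 = 2.840 m².
T⁴ = P/(εσA) = 2580/(0.61·5.67×10⁻⁸·2.840) = 2.627×10¹⁰ K⁴.
T = (2.627×10¹⁰)^(1/4).

T ≈ 403 K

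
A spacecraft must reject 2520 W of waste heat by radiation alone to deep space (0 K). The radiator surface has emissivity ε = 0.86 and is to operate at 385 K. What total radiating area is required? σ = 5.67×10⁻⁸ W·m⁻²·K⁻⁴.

P = εσA T⁴ ⇒ A = P/(εσT⁴).
T⁴ = 2.197×10¹⁰ K⁴.
A = 2520/(0.86 × 5.67×10⁻⁸ × 2.197×10¹⁰).

A ≈ 2.35 m²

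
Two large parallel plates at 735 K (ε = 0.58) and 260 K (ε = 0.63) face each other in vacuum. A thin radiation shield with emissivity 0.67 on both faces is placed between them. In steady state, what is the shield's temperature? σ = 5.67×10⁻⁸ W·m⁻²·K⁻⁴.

In steady state the net flux on the hot side equals that on the cold side.
σ(T₁⁴−T_s⁴)/D₁ = σ(T_s⁴−T₂⁴)/D₂, with D₁ = 1/ε₁+1/ε_s−1 = 2.217, D₂ = 1/ε_s+1/ε₂−1 = 2.080.
Solve for T_s⁴: T_s⁴ = (D₂·T₁⁴ + D₁·T₂⁴)/(D₁+D₂) = 1.436×10¹¹ K⁴.

T_s ≈ 616 K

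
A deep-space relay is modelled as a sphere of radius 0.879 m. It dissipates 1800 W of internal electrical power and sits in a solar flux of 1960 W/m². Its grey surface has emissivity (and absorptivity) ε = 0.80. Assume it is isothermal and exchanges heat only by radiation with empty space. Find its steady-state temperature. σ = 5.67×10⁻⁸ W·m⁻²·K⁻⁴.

T ≈ 336 K

At steady state, absorbed solar power + internal power = radiated power.
Absorbed: α·S·A_cross = 0.80·1960·2.427 = 3806 W (cross-section πr²).
Total input = 3806 + 1800 = 5606 W.
Radiated: εσ·A_surf·T⁴ with A_surf = 4πr² = 9.709 m².
T⁴ = 5606/(0.80·5.67×10⁻⁸·9.709) = 1.273×10¹⁰ K⁴.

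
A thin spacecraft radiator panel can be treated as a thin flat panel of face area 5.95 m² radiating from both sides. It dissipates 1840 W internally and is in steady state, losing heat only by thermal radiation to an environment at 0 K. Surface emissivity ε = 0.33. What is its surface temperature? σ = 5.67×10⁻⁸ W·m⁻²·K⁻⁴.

T ≈ 302 K

Steady state: internal power = radiated power, P = εσA T⁴.
Radiating area A = 2·5.95 = 11.90 m².
T⁴ = P/(εσA) = 1840/(0.33·5.67×10⁻⁸·11.90) = 8.264×10⁹ K⁴.
T = (8.264×10⁹)^(1/4).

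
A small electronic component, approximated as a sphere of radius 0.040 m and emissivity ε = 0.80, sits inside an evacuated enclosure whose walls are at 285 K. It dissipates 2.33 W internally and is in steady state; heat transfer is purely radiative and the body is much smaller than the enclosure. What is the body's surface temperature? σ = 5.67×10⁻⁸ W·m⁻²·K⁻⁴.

For a small grey body in a large enclosure, net radiated power = εσA(T⁴ − T_w⁴).
Steady state: P = εσA(T⁴ − T_w⁴) with A = 4πr² = 0.02011 m².
T⁴ = P/(εσA) + T_w⁴ = 2.33/(0.80·5.67×10⁻⁸·0.02011) + (285)⁴
    = 2.555×10⁹ + 6.598×10⁹ = 9.152×10⁹ K⁴.

T ≈ 309 K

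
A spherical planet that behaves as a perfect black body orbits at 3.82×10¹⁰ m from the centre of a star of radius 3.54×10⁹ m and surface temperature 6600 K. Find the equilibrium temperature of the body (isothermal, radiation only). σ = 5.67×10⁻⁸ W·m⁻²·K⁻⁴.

T ≈ 1420 K

The star's surface emits σT_*⁴; at distance d the flux is S = σT_*⁴(R_*/d)².
S = 5.67×10⁻⁸·(6600)⁴·(3.54×10⁹/3.82×10¹⁰)² = 9.239×10⁵ W/m².
For an isothermal sphere T⁴ = (1−a)S/(4σ) = 4.074×10¹² K⁴.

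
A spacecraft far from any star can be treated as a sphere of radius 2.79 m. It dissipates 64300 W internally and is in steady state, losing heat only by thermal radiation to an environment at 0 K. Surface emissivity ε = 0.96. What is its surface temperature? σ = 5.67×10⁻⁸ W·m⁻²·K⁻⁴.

Steady state: internal power = radiated power, P = εσA T⁴.
Radiating area A = 4πr² = 97.82 m².
T⁴ = P/(εσA) = 64300/(0.96·5.67×10⁻⁸·97.82) = 1.208×10¹⁰ K⁴.
T = (1.208×10¹⁰)^(1/4).

T ≈ 332 K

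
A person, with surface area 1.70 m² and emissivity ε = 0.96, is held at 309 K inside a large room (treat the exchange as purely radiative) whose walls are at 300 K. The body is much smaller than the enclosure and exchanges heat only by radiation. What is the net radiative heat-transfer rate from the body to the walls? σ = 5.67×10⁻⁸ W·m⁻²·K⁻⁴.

For a small grey body in a large enclosure: P_net = εσA(T_body⁴ − T_wall⁴).
A = 1.70 m²; T_body⁴ − T_wall⁴ = 9.117×10⁹ − 8.100×10⁹ = 1.017×10⁹ K⁴.
|P_net| = 0.96·5.67×10⁻⁸·1.700·1.017×10⁹.

P_net ≈ 94.1 W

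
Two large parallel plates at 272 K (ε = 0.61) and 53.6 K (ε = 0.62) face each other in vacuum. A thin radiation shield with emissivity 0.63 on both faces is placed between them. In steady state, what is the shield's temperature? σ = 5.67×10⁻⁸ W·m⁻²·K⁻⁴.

In steady state the net flux on the hot side equals that on the cold side.
σ(T₁⁴−T_s⁴)/D₁ = σ(T_s⁴−T₂⁴)/D₂, with D₁ = 1/ε₁+1/ε_s−1 = 2.227, D₂ = 1/ε_s+1/ε₂−1 = 2.200.
Solve for T_s⁴: T_s⁴ = (D₂·T₁⁴ + D₁·T₂⁴)/(D₁+D₂) = 2.725×10⁹ K⁴.

T_s ≈ 228 K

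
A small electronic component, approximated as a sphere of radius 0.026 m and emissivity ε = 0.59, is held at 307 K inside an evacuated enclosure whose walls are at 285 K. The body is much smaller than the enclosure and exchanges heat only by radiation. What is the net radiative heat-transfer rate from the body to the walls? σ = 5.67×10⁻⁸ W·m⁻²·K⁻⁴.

P_net ≈ 0.649 W

For a small grey body in a large enclosure: P_net = εσA(T_body⁴ − T_wall⁴).
A = 4πr² = 0.008495 m²; T_body⁴ − T_wall⁴ = 8.883×10⁹ − 6.598×10⁹ = 2.285×10⁹ K⁴.
|P_net| = 0.59·5.67×10⁻⁸·0.008495·2.285×10⁹.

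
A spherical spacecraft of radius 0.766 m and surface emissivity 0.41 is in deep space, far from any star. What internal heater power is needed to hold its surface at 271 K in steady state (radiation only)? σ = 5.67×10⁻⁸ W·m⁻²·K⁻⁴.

P = εσ·4πr²·T⁴.
4πr² = 7.373 m²; T⁴ = 5.394×10⁹ K⁴.
P = 0.41·5.67×10⁻⁸·7.373·5.394×10⁹.

P ≈ 925 W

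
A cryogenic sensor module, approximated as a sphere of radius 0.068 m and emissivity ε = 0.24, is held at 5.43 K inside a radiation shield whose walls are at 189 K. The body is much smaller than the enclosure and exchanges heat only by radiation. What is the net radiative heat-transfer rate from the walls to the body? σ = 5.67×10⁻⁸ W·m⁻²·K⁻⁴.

P_net ≈ 1.01 W

For a small grey body in a large enclosure: P_net = εσA(T_body⁴ − T_wall⁴).
A = 4πr² = 0.05811 m²; T_body⁴ − T_wall⁴ = 869.4 − 1.276×10⁹ = -1.276×10⁹ K⁴.
|P_net| = 0.24·5.67×10⁻⁸·0.05811·1.276×10⁹.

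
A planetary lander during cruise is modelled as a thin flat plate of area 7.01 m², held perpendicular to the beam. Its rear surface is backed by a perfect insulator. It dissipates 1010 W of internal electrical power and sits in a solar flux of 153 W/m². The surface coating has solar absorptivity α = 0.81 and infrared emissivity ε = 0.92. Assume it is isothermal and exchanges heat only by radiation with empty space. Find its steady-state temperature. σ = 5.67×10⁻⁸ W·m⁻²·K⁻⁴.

At steady state, absorbed solar power + internal power = radiated power.
Absorbed: α·S·A_cross = 0.81·153·7.010 = 868.7 W (cross-section A).
Total input = 868.7 + 1010 = 1879 W.
Radiated: εσ·A_surf·T⁴ with A_surf = A = 7.010 m².
T⁴ = 1879/(0.92·5.67×10⁻⁸·7.010) = 5.138×10⁹ K⁴.

T ≈ 268 K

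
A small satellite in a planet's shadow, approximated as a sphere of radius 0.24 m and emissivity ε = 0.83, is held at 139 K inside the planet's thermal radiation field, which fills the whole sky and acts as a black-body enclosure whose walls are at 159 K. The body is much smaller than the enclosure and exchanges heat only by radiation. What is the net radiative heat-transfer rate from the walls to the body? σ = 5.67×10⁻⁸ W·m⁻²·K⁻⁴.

For a small grey body in a large enclosure: P_net = εσA(T_body⁴ − T_wall⁴).
A = 4πr² = 0.7238 m²; T_body⁴ − T_wall⁴ = 3.733×10⁸ − 6.391×10⁸ = -2.658×10⁸ K⁴.
|P_net| = 0.83·5.67×10⁻⁸·0.7238·2.658×10⁸.

P_net ≈ 9.06 W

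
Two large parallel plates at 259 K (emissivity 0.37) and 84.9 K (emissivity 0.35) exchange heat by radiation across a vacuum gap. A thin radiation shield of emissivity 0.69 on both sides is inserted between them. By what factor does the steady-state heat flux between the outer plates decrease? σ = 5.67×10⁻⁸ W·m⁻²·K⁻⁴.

Without shield: q₀ = σΔ(T⁴)/(1/ε₁+1/ε₂−1) with denominator 4.560.
With shield the two gaps are in series; the resistances add: (1/ε₁+1/ε_s−1)+(1/ε_s+1/ε₂−1) = 3.152+3.306 = 6.458.
Heat-flux ratio q₀/q = 6.458/4.560.

factor ≈ 1.42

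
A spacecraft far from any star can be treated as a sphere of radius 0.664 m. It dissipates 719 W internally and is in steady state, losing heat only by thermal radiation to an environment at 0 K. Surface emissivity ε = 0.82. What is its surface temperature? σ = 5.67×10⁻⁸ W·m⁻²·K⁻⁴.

Steady state: internal power = radiated power, P = εσA T⁴.
Radiating area A = 4πr² = 5.540 m².
T⁴ = P/(εσA) = 719/(0.82·5.67×10⁻⁸·5.540) = 2.791×10⁹ K⁴.
T = (2.791×10⁹)^(1/4).

T ≈ 230 K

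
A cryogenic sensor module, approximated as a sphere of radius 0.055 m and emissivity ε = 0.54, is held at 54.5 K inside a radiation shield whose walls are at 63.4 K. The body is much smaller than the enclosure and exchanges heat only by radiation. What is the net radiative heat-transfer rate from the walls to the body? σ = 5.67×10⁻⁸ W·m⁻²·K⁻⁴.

P_net ≈ 0.00854 W

For a small grey body in a large enclosure: P_net = εσA(T_body⁴ − T_wall⁴).
A = 4πr² = 0.03801 m²; T_body⁴ − T_wall⁴ = 8.822×10⁶ − 1.616×10⁷ = -7.334×10⁶ K⁴.
|P_net| = 0.54·5.67×10⁻⁸·0.03801·7.334×10⁶.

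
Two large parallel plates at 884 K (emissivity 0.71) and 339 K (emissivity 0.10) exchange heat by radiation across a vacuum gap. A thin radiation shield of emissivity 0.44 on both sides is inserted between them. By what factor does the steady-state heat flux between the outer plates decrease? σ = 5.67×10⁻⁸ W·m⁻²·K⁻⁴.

Without shield: q₀ = σΔ(T⁴)/(1/ε₁+1/ε₂−1) with denominator 10.41.
With shield the two gaps are in series; the resistances add: (1/ε₁+1/ε_s−1)+(1/ε_s+1/ε₂−1) = 2.681+11.27 = 13.95.
Heat-flux ratio q₀/q = 13.95/10.41.

factor ≈ 1.34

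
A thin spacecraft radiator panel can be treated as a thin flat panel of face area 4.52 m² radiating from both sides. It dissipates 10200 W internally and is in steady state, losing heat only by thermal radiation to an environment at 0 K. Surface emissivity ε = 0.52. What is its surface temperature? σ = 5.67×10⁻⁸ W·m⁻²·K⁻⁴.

T ≈ 442 K

Steady state: internal power = radiated power, P = εσA T⁴.
Radiating area A = 2·4.52 = 9.040 m².
T⁴ = P/(εσA) = 10200/(0.52·5.67×10⁻⁸·9.040) = 3.827×10¹⁰ K⁴.
T = (3.827×10¹⁰)^(1/4).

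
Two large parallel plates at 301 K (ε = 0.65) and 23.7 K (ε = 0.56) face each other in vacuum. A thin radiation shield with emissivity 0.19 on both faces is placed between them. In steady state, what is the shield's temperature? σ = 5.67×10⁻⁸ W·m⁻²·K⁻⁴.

T_s ≈ 254 K

In steady state the net flux on the hot side equals that on the cold side.
σ(T₁⁴−T_s⁴)/D₁ = σ(T_s⁴−T₂⁴)/D₂, with D₁ = 1/ε₁+1/ε_s−1 = 5.802, D₂ = 1/ε_s+1/ε₂−1 = 6.049.
Solve for T_s⁴: T_s⁴ = (D₂·T₁⁴ + D₁·T₂⁴)/(D₁+D₂) = 4.190×10⁹ K⁴.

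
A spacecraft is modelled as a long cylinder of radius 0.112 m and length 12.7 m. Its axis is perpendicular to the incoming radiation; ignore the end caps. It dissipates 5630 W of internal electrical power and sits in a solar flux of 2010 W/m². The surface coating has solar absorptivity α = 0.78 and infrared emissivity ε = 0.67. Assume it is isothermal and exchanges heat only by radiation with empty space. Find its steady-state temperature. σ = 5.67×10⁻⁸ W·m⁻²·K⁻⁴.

At steady state, absorbed solar power + internal power = radiated power.
Absorbed: α·S·A_cross = 0.78·2010·2.845 = 4460 W (cross-section 2rL).
Total input = 4460 + 5630 = 10090 W.
Radiated: εσ·A_surf·T⁴ with A_surf = 2πrL = 8.937 m².
T⁴ = 10090/(0.67·5.67×10⁻⁸·8.937) = 2.972×10¹⁰ K⁴.

T ≈ 415 K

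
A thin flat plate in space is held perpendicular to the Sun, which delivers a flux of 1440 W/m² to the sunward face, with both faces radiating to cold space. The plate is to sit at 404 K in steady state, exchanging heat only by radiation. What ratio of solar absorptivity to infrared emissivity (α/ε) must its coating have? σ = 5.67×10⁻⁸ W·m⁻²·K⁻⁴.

α/ε ≈ 2.10

Balance: αS·A = εσ·2A·T⁴ ⇒ α/ε = 2σT⁴/S.
α/ε = 2·5.67×10⁻⁸·(404)⁴/1440 = 2·5.67×10⁻⁸·2.664×10¹⁰/1440.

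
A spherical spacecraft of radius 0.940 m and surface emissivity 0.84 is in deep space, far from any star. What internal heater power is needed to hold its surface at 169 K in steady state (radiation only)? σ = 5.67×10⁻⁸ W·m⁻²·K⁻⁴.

P ≈ 431 W

P = εσ·4πr²·T⁴.
4πr² = 11.10 m²; T⁴ = 8.157×10⁸ K⁴.
P = 0.84·5.67×10⁻⁸·11.10·8.157×10⁸.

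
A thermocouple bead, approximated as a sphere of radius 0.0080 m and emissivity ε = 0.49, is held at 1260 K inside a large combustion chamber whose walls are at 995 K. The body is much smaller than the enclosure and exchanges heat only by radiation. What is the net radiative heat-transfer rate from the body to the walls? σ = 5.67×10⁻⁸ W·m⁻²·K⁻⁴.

P_net ≈ 34.4 W

For a small grey body in a large enclosure: P_net = εσA(T_body⁴ − T_wall⁴).
A = 4πr² = 8.042×10⁻⁴ m²; T_body⁴ − T_wall⁴ = 2.520×10¹² − 9.801×10¹¹ = 1.540×10¹² K⁴.
|P_net| = 0.49·5.67×10⁻⁸·8.042×10⁻⁴·1.540×10¹².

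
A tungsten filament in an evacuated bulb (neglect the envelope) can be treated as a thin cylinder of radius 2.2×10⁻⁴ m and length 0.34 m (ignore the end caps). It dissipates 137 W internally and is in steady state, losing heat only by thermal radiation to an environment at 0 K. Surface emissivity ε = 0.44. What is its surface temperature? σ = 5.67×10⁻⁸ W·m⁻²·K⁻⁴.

T ≈ 1850 K

Steady state: internal power = radiated power, P = εσA T⁴.
Radiating area A = 2πrL = 4.700×10⁻⁴ m².
T⁴ = P/(εσA) = 137/(0.44·5.67×10⁻⁸·4.700×10⁻⁴) = 1.168×10¹³ K⁴.
T = (1.168×10¹³)^(1/4).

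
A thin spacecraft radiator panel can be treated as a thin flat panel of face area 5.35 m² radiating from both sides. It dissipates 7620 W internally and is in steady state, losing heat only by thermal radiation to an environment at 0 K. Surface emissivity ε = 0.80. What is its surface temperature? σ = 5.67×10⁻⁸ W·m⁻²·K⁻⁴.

T ≈ 354 K

Steady state: internal power = radiated power, P = εσA T⁴.
Radiating area A = 2·5.35 = 10.70 m².
T⁴ = P/(εσA) = 7620/(0.80·5.67×10⁻⁸·10.70) = 1.570×10¹⁰ K⁴.
T = (1.570×10¹⁰)^(1/4).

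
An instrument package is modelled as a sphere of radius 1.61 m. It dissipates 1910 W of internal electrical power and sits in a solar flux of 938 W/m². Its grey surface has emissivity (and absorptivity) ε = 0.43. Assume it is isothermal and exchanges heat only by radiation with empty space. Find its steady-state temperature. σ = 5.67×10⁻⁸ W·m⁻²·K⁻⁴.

T ≈ 284 K

At steady state, absorbed solar power + internal power = radiated power.
Absorbed: α·S·A_cross = 0.43·938·8.143 = 3285 W (cross-section πr²).
Total input = 3285 + 1910 = 5195 W.
Radiated: εσ·A_surf·T⁴ with A_surf = 4πr² = 32.57 m².
T⁴ = 5195/(0.43·5.67×10⁻⁸·32.57) = 6.541×10⁹ K⁴.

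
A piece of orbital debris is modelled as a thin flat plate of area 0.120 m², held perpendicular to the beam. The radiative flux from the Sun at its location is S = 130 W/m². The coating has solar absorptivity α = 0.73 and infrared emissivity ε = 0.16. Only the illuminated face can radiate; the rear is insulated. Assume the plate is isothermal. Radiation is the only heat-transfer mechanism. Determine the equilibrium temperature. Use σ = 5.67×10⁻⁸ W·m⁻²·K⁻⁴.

T ≈ 320 K

At equilibrium, absorbed power = emitted power.
Absorbing cross-section = A = 0.1200 m²; emitting surface = A = 0.1200 m² (ratio 1).
αS·A_cross = εσ·A_surf·T⁴  ⇒  T⁴ = αS/(ε·1σ).
T⁴ = 0.730·130/(0.16·1·5.67×10⁻⁸) = 1.046×10¹⁰ K⁴.
T = (1.046×10¹⁰)^(1/4).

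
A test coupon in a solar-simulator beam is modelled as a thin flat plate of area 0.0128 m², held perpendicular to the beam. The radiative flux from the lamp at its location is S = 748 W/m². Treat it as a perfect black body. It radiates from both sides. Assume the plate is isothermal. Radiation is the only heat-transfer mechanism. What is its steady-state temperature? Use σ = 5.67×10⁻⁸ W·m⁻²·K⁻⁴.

T ≈ 285 K

At equilibrium, absorbed power = emitted power.
Absorbing cross-section = A = 0.01280 m²; emitting surface = 2A = 0.02560 m² (ratio 2).
S·A_cross = εσ·A_surf·T⁴  ⇒  T⁴ = S/(2σ).
T⁴ = 1.00·748/(2·5.67×10⁻⁸) = 6.596×10⁹ K⁴.
T = (6.596×10⁹)^(1/4).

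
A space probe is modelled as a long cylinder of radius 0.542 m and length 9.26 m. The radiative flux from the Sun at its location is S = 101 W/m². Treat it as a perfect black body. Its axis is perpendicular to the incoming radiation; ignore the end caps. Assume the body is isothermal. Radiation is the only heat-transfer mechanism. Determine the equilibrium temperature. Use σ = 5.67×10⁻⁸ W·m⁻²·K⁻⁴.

T ≈ 154 K

At equilibrium, absorbed power = emitted power.
Absorbing cross-section = 2rL = 10.04 m²; emitting surface = 2πrL = 31.53 m² (ratio π).
S·A_cross = εσ·A_surf·T⁴  ⇒  T⁴ = S/(πσ).
T⁴ = 1.00·101/(π·5.67×10⁻⁸) = 5.670×10⁸ K⁴.
T = (5.670×10⁸)^(1/4).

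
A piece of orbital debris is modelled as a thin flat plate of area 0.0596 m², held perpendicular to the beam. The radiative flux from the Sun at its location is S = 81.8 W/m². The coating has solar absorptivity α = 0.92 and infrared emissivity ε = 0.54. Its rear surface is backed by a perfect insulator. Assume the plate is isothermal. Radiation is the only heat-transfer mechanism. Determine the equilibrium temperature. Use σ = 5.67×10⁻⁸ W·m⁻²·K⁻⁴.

At equilibrium, absorbed power = emitted power.
Absorbing cross-section = A = 0.05960 m²; emitting surface = A = 0.05960 m² (ratio 1).
αS·A_cross = εσ·A_surf·T⁴  ⇒  T⁴ = αS/(ε·1σ).
T⁴ = 0.920·81.8/(0.54·1·5.67×10⁻⁸) = 2.458×10⁹ K⁴.
T = (2.458×10⁹)^(1/4).

T ≈ 223 K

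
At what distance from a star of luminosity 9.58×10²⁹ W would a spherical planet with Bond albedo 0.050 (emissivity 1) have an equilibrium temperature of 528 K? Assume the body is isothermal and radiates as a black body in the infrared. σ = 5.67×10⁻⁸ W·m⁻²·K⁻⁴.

For an isothermal black-emitting sphere, (1−a)S·πr² = σ·4πr²·T⁴ ⇒ S = 4σT⁴/(1−a).
S = 4·5.67×10⁻⁸·(528)⁴/0.950 = 18550 W/m².
Flux falls as S = L/(4πd²), so d = √(L/(4πS)) = √(9.58×10²⁹/(4π·18550)).

d ≈ 2.03×10¹² m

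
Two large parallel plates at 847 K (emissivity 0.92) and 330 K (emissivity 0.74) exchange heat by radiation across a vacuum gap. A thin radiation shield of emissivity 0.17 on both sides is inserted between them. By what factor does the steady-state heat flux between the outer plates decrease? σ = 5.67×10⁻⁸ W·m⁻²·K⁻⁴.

Without shield: q₀ = σΔ(T⁴)/(1/ε₁+1/ε₂−1) with denominator 1.438.
With shield the two gaps are in series; the resistances add: (1/ε₁+1/ε_s−1)+(1/ε_s+1/ε₂−1) = 5.969+6.234 = 12.20.
Heat-flux ratio q₀/q = 12.20/1.438.

factor ≈ 8.48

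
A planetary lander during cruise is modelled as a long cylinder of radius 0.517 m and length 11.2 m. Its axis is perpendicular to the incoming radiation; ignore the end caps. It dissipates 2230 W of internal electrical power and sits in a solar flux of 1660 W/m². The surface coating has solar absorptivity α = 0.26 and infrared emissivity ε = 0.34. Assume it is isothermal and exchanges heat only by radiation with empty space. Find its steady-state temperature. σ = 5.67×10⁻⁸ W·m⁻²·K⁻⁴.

T ≈ 319 K

At steady state, absorbed solar power + internal power = radiated power.
Absorbed: α·S·A_cross = 0.26·1660·11.58 = 4998 W (cross-section 2rL).
Total input = 4998 + 2230 = 7228 W.
Radiated: εσ·A_surf·T⁴ with A_surf = 2πrL = 36.38 m².
T⁴ = 7228/(0.34·5.67×10⁻⁸·36.38) = 1.031×10¹⁰ K⁴.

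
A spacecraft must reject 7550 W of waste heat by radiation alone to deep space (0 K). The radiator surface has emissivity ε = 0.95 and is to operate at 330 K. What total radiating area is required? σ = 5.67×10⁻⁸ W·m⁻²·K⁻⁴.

A ≈ 11.8 m²

P = εσA T⁴ ⇒ A = P/(εσT⁴).
T⁴ = 1.186×10¹⁰ K⁴.
A = 7550/(0.95 × 5.67×10⁻⁸ × 1.186×10¹⁰).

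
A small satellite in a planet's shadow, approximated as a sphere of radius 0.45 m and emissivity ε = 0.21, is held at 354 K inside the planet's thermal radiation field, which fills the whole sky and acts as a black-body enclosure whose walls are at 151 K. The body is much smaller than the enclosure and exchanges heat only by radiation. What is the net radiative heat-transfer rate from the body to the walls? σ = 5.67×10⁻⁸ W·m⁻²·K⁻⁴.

For a small grey body in a large enclosure: P_net = εσA(T_body⁴ − T_wall⁴).
A = 4πr² = 2.545 m²; T_body⁴ − T_wall⁴ = 1.570×10¹⁰ − 5.199×10⁸ = 1.518×10¹⁰ K⁴.
|P_net| = 0.21·5.67×10⁻⁸·2.545·1.518×10¹⁰.

P_net ≈ 460 W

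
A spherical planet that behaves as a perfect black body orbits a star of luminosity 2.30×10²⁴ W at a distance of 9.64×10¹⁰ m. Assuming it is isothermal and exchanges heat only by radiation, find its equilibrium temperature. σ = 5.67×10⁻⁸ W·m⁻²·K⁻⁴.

First find the stellar flux at distance d: S = L/(4πd²) = 2.30×10²⁴/(4π·(9.64×10¹⁰)²) = 19.70 W/m².
For an isothermal sphere, absorbed (1−a)S·πr² = emitted σ·4πr²·T⁴, so T⁴ = (1−a)S/(4σ).
T⁴ = 1.00·19.70/(4·5.67×10⁻⁸) = 8.684×10⁷ K⁴.

T ≈ 96.5 K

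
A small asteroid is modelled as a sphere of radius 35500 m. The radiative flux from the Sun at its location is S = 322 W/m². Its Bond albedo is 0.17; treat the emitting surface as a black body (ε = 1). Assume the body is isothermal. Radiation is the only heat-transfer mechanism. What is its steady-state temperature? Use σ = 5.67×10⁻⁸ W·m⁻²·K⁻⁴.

T ≈ 185 K

At equilibrium, absorbed power = emitted power.
Absorbing cross-section = πr² = 3.959×10⁹ m²; emitting surface = 4πr² = 1.584×10¹⁰ m² (ratio 4).
(1−a)S·A_cross = εσ·A_surf·T⁴  ⇒  T⁴ = (1−a)S/(4σ).
T⁴ = 0.830·322/(4·5.67×10⁻⁸) = 1.178×10⁹ K⁴.
T = (1.178×10⁹)^(1/4).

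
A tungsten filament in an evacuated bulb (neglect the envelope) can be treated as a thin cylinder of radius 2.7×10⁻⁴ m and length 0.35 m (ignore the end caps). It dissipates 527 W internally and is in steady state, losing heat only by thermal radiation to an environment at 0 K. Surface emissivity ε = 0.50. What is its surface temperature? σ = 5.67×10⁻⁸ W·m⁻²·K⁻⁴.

Steady state: internal power = radiated power, P = εσA T⁴.
Radiating area A = 2πrL = 5.938×10⁻⁴ m².
T⁴ = P/(εσA) = 527/(0.50·5.67×10⁻⁸·5.938×10⁻⁴) = 3.131×10¹³ K⁴.
T = (3.131×10¹³)^(1/4).

T ≈ 2370 K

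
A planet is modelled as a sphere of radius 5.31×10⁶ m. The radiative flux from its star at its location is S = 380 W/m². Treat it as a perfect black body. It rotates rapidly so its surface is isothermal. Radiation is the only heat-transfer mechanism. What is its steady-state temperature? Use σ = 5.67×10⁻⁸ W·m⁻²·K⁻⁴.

T ≈ 202 K

At equilibrium, absorbed power = emitted power.
Absorbing cross-section = πr² = 8.858×10¹³ m²; emitting surface = 4πr² = 3.543×10¹⁴ m² (ratio 4).
S·A_cross = εσ·A_surf·T⁴  ⇒  T⁴ = S/(4σ).
T⁴ = 1.00·380/(4·5.67×10⁻⁸) = 1.675×10⁹ K⁴.
T = (1.675×10⁹)^(1/4).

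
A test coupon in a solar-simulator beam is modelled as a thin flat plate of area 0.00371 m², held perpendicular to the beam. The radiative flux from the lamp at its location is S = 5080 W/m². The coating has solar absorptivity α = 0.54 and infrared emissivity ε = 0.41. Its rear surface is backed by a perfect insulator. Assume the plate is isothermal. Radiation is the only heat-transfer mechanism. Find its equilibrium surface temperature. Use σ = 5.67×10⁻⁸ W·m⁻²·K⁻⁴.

At equilibrium, absorbed power = emitted power.
Absorbing cross-section = A = 0.003710 m²; emitting surface = A = 0.003710 m² (ratio 1).
αS·A_cross = εσ·A_surf·T⁴  ⇒  T⁴ = αS/(ε·1σ).
T⁴ = 0.540·5080/(0.41·1·5.67×10⁻⁸) = 1.180×10¹¹ K⁴.
T = (1.180×10¹¹)^(1/4).

T ≈ 586 K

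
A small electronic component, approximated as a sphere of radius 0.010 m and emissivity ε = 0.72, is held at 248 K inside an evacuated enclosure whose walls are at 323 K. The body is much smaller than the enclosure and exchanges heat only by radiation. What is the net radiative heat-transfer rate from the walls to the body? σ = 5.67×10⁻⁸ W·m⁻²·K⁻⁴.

P_net ≈ 0.364 W

For a small grey body in a large enclosure: P_net = εσA(T_body⁴ − T_wall⁴).
A = 4πr² = 0.001257 m²; T_body⁴ − T_wall⁴ = 3.783×10⁹ − 1.088×10¹⁰ = -7.102×10⁹ K⁴.
|P_net| = 0.72·5.67×10⁻⁸·0.001257·7.102×10⁹.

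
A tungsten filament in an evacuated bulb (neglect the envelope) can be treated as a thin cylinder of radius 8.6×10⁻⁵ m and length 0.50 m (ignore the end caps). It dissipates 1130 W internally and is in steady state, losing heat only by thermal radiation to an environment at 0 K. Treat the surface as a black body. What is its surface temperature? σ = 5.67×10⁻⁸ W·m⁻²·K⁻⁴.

T ≈ 2930 K

Steady state: internal power = radiated power, P = εσA T⁴.
Radiating area A = 2πrL = 2.702×10⁻⁴ m².
T⁴ = P/(εσA) = 1130/(1.0·5.67×10⁻⁸·2.702×10⁻⁴) = 7.376×10¹³ K⁴.
T = (7.376×10¹³)^(1/4).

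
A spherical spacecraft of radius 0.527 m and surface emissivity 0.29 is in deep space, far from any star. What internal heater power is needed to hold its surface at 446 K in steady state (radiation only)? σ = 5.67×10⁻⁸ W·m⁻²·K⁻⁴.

P ≈ 2270 W

P = εσ·4πr²·T⁴.
4πr² = 3.490 m²; T⁴ = 3.957×10¹⁰ K⁴.
P = 0.29·5.67×10⁻⁸·3.490·3.957×10¹⁰.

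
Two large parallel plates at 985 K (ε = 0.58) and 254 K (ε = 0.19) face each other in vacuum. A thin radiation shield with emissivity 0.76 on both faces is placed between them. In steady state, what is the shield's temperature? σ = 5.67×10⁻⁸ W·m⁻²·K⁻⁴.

T_s ≈ 912 K

In steady state the net flux on the hot side equals that on the cold side.
σ(T₁⁴−T_s⁴)/D₁ = σ(T_s⁴−T₂⁴)/D₂, with D₁ = 1/ε₁+1/ε_s−1 = 2.040, D₂ = 1/ε_s+1/ε₂−1 = 5.579.
Solve for T_s⁴: T_s⁴ = (D₂·T₁⁴ + D₁·T₂⁴)/(D₁+D₂) = 6.904×10¹¹ K⁴.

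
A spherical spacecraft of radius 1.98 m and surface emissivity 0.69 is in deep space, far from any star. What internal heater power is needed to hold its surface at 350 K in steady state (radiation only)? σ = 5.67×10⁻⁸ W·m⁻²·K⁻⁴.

P = εσ·4πr²·T⁴.
4πr² = 49.27 m²; T⁴ = 1.501×10¹⁰ K⁴.
P = 0.69·5.67×10⁻⁸·49.27·1.501×10¹⁰.

P ≈ 28900 W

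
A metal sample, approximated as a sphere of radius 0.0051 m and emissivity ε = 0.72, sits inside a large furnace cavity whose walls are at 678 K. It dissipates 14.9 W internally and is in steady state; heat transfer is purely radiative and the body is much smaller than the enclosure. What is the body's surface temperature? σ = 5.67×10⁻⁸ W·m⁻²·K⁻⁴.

T ≈ 1070 K

For a small grey body in a large enclosure, net radiated power = εσA(T⁴ − T_w⁴).
Steady state: P = εσA(T⁴ − T_w⁴) with A = 4πr² = 3.269×10⁻⁴ m².
T⁴ = P/(εσA) + T_w⁴ = 14.9/(0.72·5.67×10⁻⁸·3.269×10⁻⁴) + (678)⁴
    = 1.117×10¹² + 2.113×10¹¹ = 1.328×10¹² K⁴.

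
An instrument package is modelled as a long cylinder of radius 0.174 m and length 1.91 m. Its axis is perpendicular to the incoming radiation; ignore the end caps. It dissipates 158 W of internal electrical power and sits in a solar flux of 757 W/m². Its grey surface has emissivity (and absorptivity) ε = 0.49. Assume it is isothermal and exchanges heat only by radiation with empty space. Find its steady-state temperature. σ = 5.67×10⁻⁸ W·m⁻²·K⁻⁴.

At steady state, absorbed solar power + internal power = radiated power.
Absorbed: α·S·A_cross = 0.49·757·0.6647 = 246.5 W (cross-section 2rL).
Total input = 246.5 + 158 = 404.5 W.
Radiated: εσ·A_surf·T⁴ with A_surf = 2πrL = 2.088 m².
T⁴ = 404.5/(0.49·5.67×10⁻⁸·2.088) = 6.973×10⁹ K⁴.

T ≈ 289 K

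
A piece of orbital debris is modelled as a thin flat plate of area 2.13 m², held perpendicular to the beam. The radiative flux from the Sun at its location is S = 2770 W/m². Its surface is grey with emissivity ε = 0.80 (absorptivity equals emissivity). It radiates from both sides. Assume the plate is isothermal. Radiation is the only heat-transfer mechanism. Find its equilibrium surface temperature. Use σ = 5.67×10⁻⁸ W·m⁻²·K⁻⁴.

At equilibrium, absorbed power = emitted power.
Absorbing cross-section = A = 2.130 m²; emitting surface = 2A = 4.260 m² (ratio 2).
εS·A_cross = εσ·A_surf·T⁴  ⇒  T⁴ = S/(2σ)   (ε cancels).
T⁴ = 2770/(2·5.67×10⁻⁸) = 2.443×10¹⁰ K⁴.
T = (2.443×10¹⁰)^(1/4).

T ≈ 395 K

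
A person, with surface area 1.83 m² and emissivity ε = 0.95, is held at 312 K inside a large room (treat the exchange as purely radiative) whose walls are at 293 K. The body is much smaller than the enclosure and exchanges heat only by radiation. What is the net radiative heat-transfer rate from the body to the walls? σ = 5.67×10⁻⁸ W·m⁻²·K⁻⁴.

P_net ≈ 208 W

For a small grey body in a large enclosure: P_net = εσA(T_body⁴ − T_wall⁴).
A = 1.83 m²; T_body⁴ − T_wall⁴ = 9.476×10⁹ − 7.370×10⁹ = 2.106×10⁹ K⁴.
|P_net| = 0.95·5.67×10⁻⁸·1.830·2.106×10⁹.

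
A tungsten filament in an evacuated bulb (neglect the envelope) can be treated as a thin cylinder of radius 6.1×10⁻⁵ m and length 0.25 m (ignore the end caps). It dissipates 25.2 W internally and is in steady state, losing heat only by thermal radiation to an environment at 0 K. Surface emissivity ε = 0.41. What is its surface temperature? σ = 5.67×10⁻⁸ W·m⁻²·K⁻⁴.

Steady state: internal power = radiated power, P = εσA T⁴.
Radiating area A = 2πrL = 9.582×10⁻⁵ m².
T⁴ = P/(εσA) = 25.2/(0.41·5.67×10⁻⁸·9.582×10⁻⁵) = 1.131×10¹³ K⁴.
T = (1.131×10¹³)^(1/4).

T ≈ 1830 K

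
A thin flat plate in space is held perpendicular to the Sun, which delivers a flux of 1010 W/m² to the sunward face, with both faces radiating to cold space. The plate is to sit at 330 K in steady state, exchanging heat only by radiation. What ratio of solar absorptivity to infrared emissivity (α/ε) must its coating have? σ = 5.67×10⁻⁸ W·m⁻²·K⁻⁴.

Balance: αS·A = εσ·2A·T⁴ ⇒ α/ε = 2σT⁴/S.
α/ε = 2·5.67×10⁻⁸·(330)⁴/1010 = 2·5.67×10⁻⁸·1.186×10¹⁰/1010.

α/ε ≈ 1.33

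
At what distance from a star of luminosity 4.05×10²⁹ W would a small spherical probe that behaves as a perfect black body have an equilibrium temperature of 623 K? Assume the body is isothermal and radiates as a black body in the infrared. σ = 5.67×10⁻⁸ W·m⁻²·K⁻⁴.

d ≈ 9.71×10¹¹ m

For an isothermal black-emitting sphere, (1−a)S·πr² = σ·4πr²·T⁴ ⇒ S = 4σT⁴/(1−a).
S = 4·5.67×10⁻⁸·(623)⁴/1.00 = 34170 W/m².
Flux falls as S = L/(4πd²), so d = √(L/(4πS)) = √(4.05×10²⁹/(4π·34170)).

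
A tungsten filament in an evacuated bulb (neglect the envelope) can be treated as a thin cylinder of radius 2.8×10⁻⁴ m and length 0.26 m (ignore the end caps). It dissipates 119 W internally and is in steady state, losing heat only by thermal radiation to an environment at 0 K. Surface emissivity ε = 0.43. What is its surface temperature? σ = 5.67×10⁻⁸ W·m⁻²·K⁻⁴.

Steady state: internal power = radiated power, P = εσA T⁴.
Radiating area A = 2πrL = 4.574×10⁻⁴ m².
T⁴ = P/(εσA) = 119/(0.43·5.67×10⁻⁸·4.574×10⁻⁴) = 1.067×10¹³ K⁴.
T = (1.067×10¹³)^(1/4).

T ≈ 1810 K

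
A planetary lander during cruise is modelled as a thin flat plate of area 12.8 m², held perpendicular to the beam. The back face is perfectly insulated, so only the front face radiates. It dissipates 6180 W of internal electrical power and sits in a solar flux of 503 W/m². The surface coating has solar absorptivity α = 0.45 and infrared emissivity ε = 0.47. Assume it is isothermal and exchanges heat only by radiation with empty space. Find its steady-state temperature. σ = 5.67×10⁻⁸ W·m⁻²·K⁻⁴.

At steady state, absorbed solar power + internal power = radiated power.
Absorbed: α·S·A_cross = 0.45·503·12.80 = 2897 W (cross-section A).
Total input = 2897 + 6180 = 9077 W.
Radiated: εσ·A_surf·T⁴ with A_surf = A = 12.80 m².
T⁴ = 9077/(0.47·5.67×10⁻⁸·12.80) = 2.661×10¹⁰ K⁴.

T ≈ 404 K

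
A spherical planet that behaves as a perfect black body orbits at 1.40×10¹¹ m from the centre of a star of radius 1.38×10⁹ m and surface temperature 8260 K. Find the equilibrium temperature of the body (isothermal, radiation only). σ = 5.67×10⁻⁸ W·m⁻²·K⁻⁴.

The star's surface emits σT_*⁴; at distance d the flux is S = σT_*⁴(R_*/d)².
S = 5.67×10⁻⁸·(8260)⁴·(1.38×10⁹/1.40×10¹¹)² = 25650 W/m².
For an isothermal sphere T⁴ = (1−a)S/(4σ) = 1.131×10¹¹ K⁴.

T ≈ 580 K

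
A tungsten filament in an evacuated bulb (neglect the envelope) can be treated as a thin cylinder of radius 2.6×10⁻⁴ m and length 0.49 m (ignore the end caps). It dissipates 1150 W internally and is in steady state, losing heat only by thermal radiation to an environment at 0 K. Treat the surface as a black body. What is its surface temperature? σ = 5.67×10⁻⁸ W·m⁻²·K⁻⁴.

T ≈ 2240 K

Steady state: internal power = radiated power, P = εσA T⁴.
Radiating area A = 2πrL = 8.005×10⁻⁴ m².
T⁴ = P/(εσA) = 1150/(1.0·5.67×10⁻⁸·8.005×10⁻⁴) = 2.534×10¹³ K⁴.
T = (2.534×10¹³)^(1/4).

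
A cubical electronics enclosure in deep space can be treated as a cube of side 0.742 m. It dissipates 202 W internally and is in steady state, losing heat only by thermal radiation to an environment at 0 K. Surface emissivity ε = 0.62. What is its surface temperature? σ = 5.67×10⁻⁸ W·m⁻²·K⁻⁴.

T ≈ 204 K

Steady state: internal power = radiated power, P = εσA T⁴.
Radiating area A = 6L² = 3.303 m².
T⁴ = P/(εσA) = 202/(0.62·5.67×10⁻⁸·3.303) = 1.739×10⁹ K⁴.
T = (1.739×10⁹)^(1/4).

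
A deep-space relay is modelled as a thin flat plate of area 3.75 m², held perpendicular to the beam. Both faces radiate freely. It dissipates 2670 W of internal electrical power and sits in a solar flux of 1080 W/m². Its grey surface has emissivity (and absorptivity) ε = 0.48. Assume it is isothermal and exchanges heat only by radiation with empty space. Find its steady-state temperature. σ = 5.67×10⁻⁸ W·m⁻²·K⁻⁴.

At steady state, absorbed solar power + internal power = radiated power.
Absorbed: α·S·A_cross = 0.48·1080·3.750 = 1944 W (cross-section A).
Total input = 1944 + 2670 = 4614 W.
Radiated: εσ·A_surf·T⁴ with A_surf = 2A = 7.500 m².
T⁴ = 4614/(0.48·5.67×10⁻⁸·7.500) = 2.260×10¹⁰ K⁴.

T ≈ 388 K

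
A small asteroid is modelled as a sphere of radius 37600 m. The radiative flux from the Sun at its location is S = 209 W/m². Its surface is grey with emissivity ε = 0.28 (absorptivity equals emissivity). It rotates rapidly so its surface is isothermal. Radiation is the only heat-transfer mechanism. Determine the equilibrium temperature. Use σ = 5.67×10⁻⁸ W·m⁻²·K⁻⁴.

T ≈ 174 K

At equilibrium, absorbed power = emitted power.
Absorbing cross-section = πr² = 4.441×10⁹ m²; emitting surface = 4πr² = 1.777×10¹⁰ m² (ratio 4).
εS·A_cross = εσ·A_surf·T⁴  ⇒  T⁴ = S/(4σ)   (ε cancels).
T⁴ = 209/(4·5.67×10⁻⁸) = 9.215×10⁸ K⁴.
T = (9.215×10⁸)^(1/4).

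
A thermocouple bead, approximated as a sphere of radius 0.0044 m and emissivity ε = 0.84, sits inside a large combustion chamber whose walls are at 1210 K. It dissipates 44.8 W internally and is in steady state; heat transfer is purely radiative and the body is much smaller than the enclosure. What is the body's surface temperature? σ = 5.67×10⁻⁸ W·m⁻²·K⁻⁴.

T ≈ 1570 K

For a small grey body in a large enclosure, net radiated power = εσA(T⁴ − T_w⁴).
Steady state: P = εσA(T⁴ − T_w⁴) with A = 4πr² = 2.433×10⁻⁴ m².
T⁴ = P/(εσA) + T_w⁴ = 44.8/(0.84·5.67×10⁻⁸·2.433×10⁻⁴) + (1210)⁴
    = 3.866×10¹² + 2.144×10¹² = 6.010×10¹² K⁴.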